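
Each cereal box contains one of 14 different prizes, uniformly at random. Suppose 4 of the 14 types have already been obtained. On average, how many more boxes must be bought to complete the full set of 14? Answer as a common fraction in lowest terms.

7381/180

Starting from 4 distinct types, each trial gives a new one with probability (14−i)/14 when i types are held, so the wait for the next new type is 14/(14−i).
E = 14/10 + 14/9 + 14/8 + 14/7 + 14/6 + 14/5 + 14/4 + 14/3 + 14/2 + 14/1 = 7381/180.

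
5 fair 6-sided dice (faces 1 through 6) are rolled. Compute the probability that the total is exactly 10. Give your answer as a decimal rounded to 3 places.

There are 6^5 = 7776 equally likely outcomes.
The number of ordered 5-tuples from {1,…,6} summing to 10 is 126.
P(sum = 10) = 126/7776 = 7/432 ≈ 0.016.

0.016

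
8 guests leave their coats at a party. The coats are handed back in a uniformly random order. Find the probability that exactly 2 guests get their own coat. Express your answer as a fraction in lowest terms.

Choose which 2 of the 8 are fixed: C(8,2) = 28 ways.
The remaining 6 must have no fixed point: D(6) = 265.
P = 28·265/40320 = 53/288.

53/288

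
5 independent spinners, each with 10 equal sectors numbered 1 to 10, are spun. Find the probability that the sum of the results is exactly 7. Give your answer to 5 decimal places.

0.00015

There are 10^5 = 100000 equally likely outcomes.
The number of ordered 5-tuples from {1,…,10} summing to 7 is 15.
P(sum = 7) = 15/100000 = 3/20000 ≈ 0.00015.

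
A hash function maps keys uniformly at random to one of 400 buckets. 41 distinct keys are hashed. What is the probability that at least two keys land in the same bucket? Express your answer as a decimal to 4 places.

0.8803

It's easier to compute the probability that all 41 are distinct.
P(all distinct) = 400/400 · 399/400 · ··· · 360/400 ≈ 0.1197.
So the probability of at least one match is 1 − 0.1197 = 0.8803.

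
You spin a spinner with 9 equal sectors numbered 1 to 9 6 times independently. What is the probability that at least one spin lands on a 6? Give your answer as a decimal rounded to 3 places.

P(no spin lands on a 6) = (8/9)^6 ≈ 0.493.
P(at least one) = 1 − 0.493 = 0.507.

0.507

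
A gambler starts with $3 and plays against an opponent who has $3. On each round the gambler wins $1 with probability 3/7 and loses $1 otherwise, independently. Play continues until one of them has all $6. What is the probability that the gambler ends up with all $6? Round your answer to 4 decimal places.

0.2967

Let r = q/p = (4/7)/(3/7) = 4/3. The recurrence P(i) = p·P(i+1) + q·P(i−1) with P(0)=0, P(6)=1 gives P(i) = (1 − r^i)/(1 − r^6).
P(3) = (1 − (4/3)^3) / (1 − (4/3)^6) = 27/91 ≈ 0.2967.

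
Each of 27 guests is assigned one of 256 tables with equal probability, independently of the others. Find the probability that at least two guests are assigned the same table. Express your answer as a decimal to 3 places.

0.759

It's easier to compute the probability that all 27 are distinct.
P(all distinct) = 256/256 · 255/256 · ··· · 230/256 ≈ 0.241.
So the probability of at least one match is 1 − 0.241 = 0.759.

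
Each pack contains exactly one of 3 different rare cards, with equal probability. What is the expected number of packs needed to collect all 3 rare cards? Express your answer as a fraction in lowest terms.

11/2

After i distinct types are collected, each trial gives a new one with probability (3−i)/3, so the expected wait for the next new type is 3/(3−i).
E = 3/3 + 3/2 + 3/1 = 11/2.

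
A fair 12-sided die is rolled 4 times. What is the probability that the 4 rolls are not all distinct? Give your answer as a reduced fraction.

P(all 4 different) = 12/12 · 11/12 · ··· · 9/12 = 55/96.
P(at least two equal) = 1 − 55/96 = 41/96.

41/96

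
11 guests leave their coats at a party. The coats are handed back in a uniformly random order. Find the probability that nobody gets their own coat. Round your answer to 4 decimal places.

0.3679

This is the derangement probability: permutations of 11 with no fixed point.
D(11) = 11! · (1 − 1/1! + 1/2! − ··· + (−1)^11/11!) = 14684570.
P = 14684570/39916800 = 1468457/3991680 ≈ 0.3679.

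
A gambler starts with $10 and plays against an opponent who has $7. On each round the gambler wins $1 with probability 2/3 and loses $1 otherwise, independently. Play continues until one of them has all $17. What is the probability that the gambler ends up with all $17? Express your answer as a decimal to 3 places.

Let r = q/p = (1/3)/(2/3) = 1/2. The recurrence P(i) = p·P(i+1) + q·P(i−1) with P(0)=0, P(17)=1 gives P(i) = (1 − r^i)/(1 − r^17).
P(10) = (1 − (1/2)^10) / (1 − (1/2)^17) = 130944/131071 ≈ 0.999.

0.999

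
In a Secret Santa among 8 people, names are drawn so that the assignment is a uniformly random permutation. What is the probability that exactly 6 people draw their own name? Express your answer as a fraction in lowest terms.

1/1440

Choose which 6 of the 8 are fixed: C(8,6) = 28 ways.
The remaining 2 must have no fixed point: D(2) = 1.
P = 28·1/40320 = 1/1440.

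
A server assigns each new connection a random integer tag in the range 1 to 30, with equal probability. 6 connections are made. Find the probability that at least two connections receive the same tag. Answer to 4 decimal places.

It's easier to compute the probability that all 6 are distinct.
P(all distinct) = 30/30 · 29/30 · ··· · 25/30 ≈ 0.5864.
So the probability of at least one match is 1 − 0.5864 = 0.4136.

0.4136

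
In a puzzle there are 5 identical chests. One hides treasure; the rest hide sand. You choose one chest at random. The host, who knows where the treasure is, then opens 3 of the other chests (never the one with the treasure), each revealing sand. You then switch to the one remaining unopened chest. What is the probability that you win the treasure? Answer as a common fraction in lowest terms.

Your original chest holds the treasure with probability 1/5, so the other 4 collectively hold it with probability 4/5.
The host can always find 3 empty chests to open, so the reveals don't change that 4/5; it is now spread over the 1 remaining unopened chest.
P(win by switching) = (4/5) · (1/1) = 4/5.

4/5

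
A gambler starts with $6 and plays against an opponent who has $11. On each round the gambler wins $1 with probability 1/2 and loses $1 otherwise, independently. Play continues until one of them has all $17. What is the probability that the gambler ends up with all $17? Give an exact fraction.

With a fair step, P(i) = ½P(i−1) + ½P(i+1) with P(0)=0, P(17)=1 has the linear solution P(i) = i/17.
P(6) = 6/17.

6/17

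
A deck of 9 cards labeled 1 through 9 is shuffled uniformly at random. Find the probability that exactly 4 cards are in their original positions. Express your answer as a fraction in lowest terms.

11/720

Choose which 4 of the 9 are fixed: C(9,4) = 126 ways.
The remaining 5 must have no fixed point: D(5) = 44.
P = 126·44/362880 = 11/720.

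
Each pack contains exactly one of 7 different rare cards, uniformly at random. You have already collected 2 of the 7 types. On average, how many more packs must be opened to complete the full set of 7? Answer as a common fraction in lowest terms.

Starting from 2 distinct types, each trial gives a new one with probability (7−i)/7 when i types are held, so the wait for the next new type is 7/(7−i).
E = 7/5 + 7/4 + 7/3 + 7/2 + 7/1 = 959/60.

959/60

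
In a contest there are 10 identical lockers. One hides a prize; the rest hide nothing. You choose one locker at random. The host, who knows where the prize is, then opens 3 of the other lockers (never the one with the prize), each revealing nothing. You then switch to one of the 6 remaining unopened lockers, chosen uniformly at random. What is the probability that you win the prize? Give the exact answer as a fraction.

3/20

Your original locker holds the prize with probability 1/10, so the other 9 collectively hold it with probability 9/10.
The host can always find 3 empty lockers to open, so the reveals don't change that 9/10; it is now spread over the 6 remaining unopened lockers.
P(win by switching) = (9/10) · (1/6) = 3/20.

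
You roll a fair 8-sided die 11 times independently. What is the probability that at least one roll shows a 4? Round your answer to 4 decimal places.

0.7698

P(no roll shows a 4) = (7/8)^11 ≈ 0.2302.
P(at least one) = 1 − 0.2302 = 0.7698.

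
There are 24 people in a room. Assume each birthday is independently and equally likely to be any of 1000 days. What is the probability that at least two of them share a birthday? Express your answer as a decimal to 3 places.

It's easier to compute the probability that all 24 are distinct.
P(all distinct) = 1000/1000 · 999/1000 · ··· · 977/1000 ≈ 0.757.
So the probability of at least one match is 1 − 0.757 = 0.243.

0.243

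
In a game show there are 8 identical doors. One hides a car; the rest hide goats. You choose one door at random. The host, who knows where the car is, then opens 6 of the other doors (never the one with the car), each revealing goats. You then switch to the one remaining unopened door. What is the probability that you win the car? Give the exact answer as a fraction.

Your original door holds the car with probability 1/8, so the other 7 collectively hold it with probability 7/8.
The host can always find 6 empty doors to open, so the reveals don't change that 7/8; it is now spread over the 1 remaining unopened door.
P(win by switching) = (7/8) · (1/1) = 7/8.

7/8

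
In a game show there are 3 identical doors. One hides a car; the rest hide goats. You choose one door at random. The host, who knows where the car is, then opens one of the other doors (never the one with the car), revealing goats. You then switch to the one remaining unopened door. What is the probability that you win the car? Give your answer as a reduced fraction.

2/3

Your original door holds the car with probability 1/3, so the other 2 collectively hold it with probability 2/3.
The host can always find an empty door to open, so this doesn't change that 2/3; it is now spread over the 1 remaining unopened door.
P(win by switching) = (2/3) · (1/1) = 2/3.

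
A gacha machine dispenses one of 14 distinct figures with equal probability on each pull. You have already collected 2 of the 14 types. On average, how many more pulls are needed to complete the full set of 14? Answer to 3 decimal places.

43.445

Starting from 2 distinct types, each trial gives a new one with probability (14−i)/14 when i types are held, so the wait for the next new type is 14/(14−i).
E = 14/12 + 14/11 + 14/10 + 14/9 + 14/8 + 14/7 + 14/6 + 14/5 + 14/4 + 14/3 + 14/2 + 14/1 = 86021/1980 ≈ 43.445.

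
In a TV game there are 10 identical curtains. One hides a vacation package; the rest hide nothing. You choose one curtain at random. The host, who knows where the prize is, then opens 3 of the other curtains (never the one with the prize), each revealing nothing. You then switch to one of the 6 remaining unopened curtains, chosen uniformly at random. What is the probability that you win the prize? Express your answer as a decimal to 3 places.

Your original curtain holds the prize with probability 1/10, so the other 9 collectively hold it with probability 9/10.
The host can always find 3 empty curtains to open, so the reveals don't change that 9/10; it is now spread over the 6 remaining unopened curtains.
P(win by switching) = (9/10) · (1/6) = 3/20 ≈ 0.150.

0.150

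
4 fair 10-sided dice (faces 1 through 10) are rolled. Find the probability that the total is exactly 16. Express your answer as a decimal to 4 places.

0.0415

There are 10^4 = 10000 equally likely outcomes.
The number of ordered 4-tuples from {1,…,10} summing to 16 is 415.
P(sum = 16) = 415/10000 = 83/2000 ≈ 0.0415.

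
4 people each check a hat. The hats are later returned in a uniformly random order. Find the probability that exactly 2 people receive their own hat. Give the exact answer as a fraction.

1/4

Choose which 2 of the 4 are fixed: C(4,2) = 6 ways.
The remaining 2 must have no fixed point: D(2) = 1.
P = 6·1/24 = 1/4.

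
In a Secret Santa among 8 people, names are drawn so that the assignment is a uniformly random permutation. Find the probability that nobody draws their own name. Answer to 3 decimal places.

This is the derangement probability: permutations of 8 with no fixed point.
D(8) = 8! · (1 − 1/1! + 1/2! − ··· + (−1)^8/8!) = 14833.
P = 14833/40320 = 2119/5760 ≈ 0.368.

0.368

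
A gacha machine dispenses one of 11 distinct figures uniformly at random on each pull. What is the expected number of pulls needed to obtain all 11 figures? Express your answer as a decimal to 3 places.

33.219

After i distinct types are collected, each trial gives a new one with probability (11−i)/11, so the expected wait for the next new type is 11/(11−i).
E = 11/11 + 11/10 + 11/9 + 11/8 + 11/7 + 11/6 + 11/5 + 11/4 + 11/3 + 11/2 + 11/1 = 83711/2520 ≈ 33.219.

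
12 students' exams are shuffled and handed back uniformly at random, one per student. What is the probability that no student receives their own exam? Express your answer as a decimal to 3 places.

0.368

This is the derangement probability: permutations of 12 with no fixed point.
D(12) = 12! · (1 − 1/1! + 1/2! − ··· + (−1)^12/12!) = 176214841.
P = 176214841/479001600 = 16019531/43545600 ≈ 0.368.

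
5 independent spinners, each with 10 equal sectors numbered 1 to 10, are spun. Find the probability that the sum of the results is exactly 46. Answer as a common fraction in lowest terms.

7/10000

There are 10^5 = 100000 equally likely outcomes.
The number of ordered 5-tuples from {1,…,10} summing to 46 is 70.
P(sum = 46) = 70/100000 = 7/10000.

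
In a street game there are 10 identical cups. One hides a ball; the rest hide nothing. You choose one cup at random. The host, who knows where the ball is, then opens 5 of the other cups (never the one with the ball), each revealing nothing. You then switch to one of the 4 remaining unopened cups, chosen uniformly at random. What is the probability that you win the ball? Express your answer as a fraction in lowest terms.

9/40

Your original cup holds the ball with probability 1/10, so the other 9 collectively hold it with probability 9/10.
The host can always find 5 empty cups to open, so the reveals don't change that 9/10; it is now spread over the 4 remaining unopened cups.
P(win by switching) = (9/10) · (1/4) = 9/40.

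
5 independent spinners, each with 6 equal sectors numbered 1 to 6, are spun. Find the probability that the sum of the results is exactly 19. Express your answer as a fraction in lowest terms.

245/2592

There are 6^5 = 7776 equally likely outcomes.
The number of ordered 5-tuples from {1,…,6} summing to 19 is 735.
P(sum = 19) = 735/7776 = 245/2592.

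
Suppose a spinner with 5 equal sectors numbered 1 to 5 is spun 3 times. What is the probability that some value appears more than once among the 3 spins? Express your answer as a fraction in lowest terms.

13/25

P(all 3 different) = 5/5 · 4/5 · ··· · 3/5 = 12/25.
P(at least two equal) = 1 − 12/25 = 13/25.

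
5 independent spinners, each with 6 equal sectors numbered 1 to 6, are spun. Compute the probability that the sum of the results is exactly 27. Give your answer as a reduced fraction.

35/7776

There are 6^5 = 7776 equally likely outcomes.
The number of ordered 5-tuples from {1,…,6} summing to 27 is 35.
P(sum = 27) = 35/7776.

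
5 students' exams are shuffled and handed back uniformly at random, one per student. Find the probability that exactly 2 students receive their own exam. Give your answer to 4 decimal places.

Choose which 2 of the 5 are fixed: C(5,2) = 10 ways.
The remaining 3 must have no fixed point: D(3) = 2.
P = 10·2/120 = 1/6 ≈ 0.1667.

0.1667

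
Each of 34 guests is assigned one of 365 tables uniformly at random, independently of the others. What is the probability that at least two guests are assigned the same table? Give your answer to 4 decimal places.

0.7953

It's easier to compute the probability that all 34 are distinct.
P(all distinct) = 365/365 · 364/365 · ··· · 332/365 ≈ 0.2047.
So the probability of at least one match is 1 − 0.2047 = 0.7953.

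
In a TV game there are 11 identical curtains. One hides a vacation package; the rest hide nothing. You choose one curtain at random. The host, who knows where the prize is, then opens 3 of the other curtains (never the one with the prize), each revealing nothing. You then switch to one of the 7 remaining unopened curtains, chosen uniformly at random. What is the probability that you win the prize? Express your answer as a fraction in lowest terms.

10/77

Your original curtain holds the prize with probability 1/11, so the other 10 collectively hold it with probability 10/11.
The host can always find 3 empty curtains to open, so the reveals don't change that 10/11; it is now spread over the 7 remaining unopened curtains.
P(win by switching) = (10/11) · (1/7) = 10/77.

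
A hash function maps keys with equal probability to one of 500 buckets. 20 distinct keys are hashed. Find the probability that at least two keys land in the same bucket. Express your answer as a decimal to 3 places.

It's easier to compute the probability that all 20 are distinct.
P(all distinct) = 500/500 · 499/500 · ··· · 481/500 ≈ 0.680.
So the probability of at least one match is 1 − 0.680 = 0.320.

0.320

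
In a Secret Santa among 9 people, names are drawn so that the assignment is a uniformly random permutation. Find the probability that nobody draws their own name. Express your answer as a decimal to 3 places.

This is the derangement probability: permutations of 9 with no fixed point.
D(9) = 9! · (1 − 1/1! + 1/2! − ··· + (−1)^9/9!) = 133496.
P = 133496/362880 = 16687/45360 ≈ 0.368.

0.368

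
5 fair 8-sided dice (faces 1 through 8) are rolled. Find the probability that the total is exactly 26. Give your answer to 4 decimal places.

There are 8^5 = 32768 equally likely outcomes.
The number of ordered 5-tuples from {1,…,8} summing to 26 is 2010.
P(sum = 26) = 2010/32768 = 1005/16384 ≈ 0.0613.

0.0613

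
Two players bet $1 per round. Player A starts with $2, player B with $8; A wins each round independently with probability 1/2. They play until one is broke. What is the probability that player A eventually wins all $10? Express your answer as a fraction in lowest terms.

1/5

With a fair step, P(i) = ½P(i−1) + ½P(i+1) with P(0)=0, P(10)=1 has the linear solution P(i) = i/10.
P(2) = 2/10 = 1/5.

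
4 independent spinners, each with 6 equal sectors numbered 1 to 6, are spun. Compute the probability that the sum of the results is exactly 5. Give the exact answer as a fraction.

1/324

There are 6^4 = 1296 equally likely outcomes.
The number of ordered 4-tuples from {1,…,6} summing to 5 is 4.
P(sum = 5) = 4/1296 = 1/324.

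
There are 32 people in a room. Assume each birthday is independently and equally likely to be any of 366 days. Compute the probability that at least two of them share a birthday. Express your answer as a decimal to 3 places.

0.752

It's easier to compute the probability that all 32 are distinct.
P(all distinct) = 366/366 · 365/366 · ··· · 335/366 ≈ 0.248.
So the probability of at least one match is 1 − 0.248 = 0.752.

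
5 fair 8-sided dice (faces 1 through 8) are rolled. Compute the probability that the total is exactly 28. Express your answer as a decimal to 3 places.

0.045

There are 8^5 = 32768 equally likely outcomes.
The number of ordered 5-tuples from {1,…,8} summing to 28 is 1470.
P(sum = 28) = 1470/32768 = 735/16384 ≈ 0.045.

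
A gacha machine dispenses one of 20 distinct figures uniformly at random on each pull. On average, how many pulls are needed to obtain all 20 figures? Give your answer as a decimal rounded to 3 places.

After i distinct types are collected, each trial gives a new one with probability (20−i)/20, so the expected wait for the next new type is 20/(20−i).
E = 20/20 + 20/19 + 20/18 + 20/17 + 20/16 + 20/15 + 20/14 + 20/13 + 20/12 + 20/11 + 20/10 + 20/9 + 20/8 + 20/7 + 20/6 + 20/5 + 20/4 + 20/3 + 20/2 + 20/1 = 279175675/3879876 ≈ 71.955.

71.955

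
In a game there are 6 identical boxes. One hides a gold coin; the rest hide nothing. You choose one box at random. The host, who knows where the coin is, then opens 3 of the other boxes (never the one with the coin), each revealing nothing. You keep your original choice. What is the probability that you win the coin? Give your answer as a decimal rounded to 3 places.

The host can always open 3 empty boxes regardless of your choice, so the reveals give no information about your original box.
P(win by staying) = 1/6 ≈ 0.167.

0.167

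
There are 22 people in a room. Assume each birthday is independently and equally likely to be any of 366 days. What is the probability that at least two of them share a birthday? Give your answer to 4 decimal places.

It's easier to compute the probability that all 22 are distinct.
P(all distinct) = 366/366 · 365/366 · ··· · 345/366 ≈ 0.5252.
So the probability of at least one match is 1 − 0.5252 = 0.4748.

0.4748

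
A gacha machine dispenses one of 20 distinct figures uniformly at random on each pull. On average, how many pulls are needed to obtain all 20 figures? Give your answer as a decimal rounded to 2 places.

After i distinct types are collected, each trial gives a new one with probability (20−i)/20, so the expected wait for the next new type is 20/(20−i).
E = 20/20 + 20/19 + 20/18 + 20/17 + 20/16 + 20/15 + 20/14 + 20/13 + 20/12 + 20/11 + 20/10 + 20/9 + 20/8 + 20/7 + 20/6 + 20/5 + 20/4 + 20/3 + 20/2 + 20/1 = 279175675/3879876 ≈ 71.95.

71.95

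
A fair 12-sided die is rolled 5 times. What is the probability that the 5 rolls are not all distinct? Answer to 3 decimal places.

0.618

P(all 5 different) = 12/12 · 11/12 · ··· · 8/12 ≈ 0.382.
P(at least two equal) = 1 − 0.382 = 0.618.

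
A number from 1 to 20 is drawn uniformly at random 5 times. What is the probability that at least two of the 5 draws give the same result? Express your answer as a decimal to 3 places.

0.419

P(all 5 different) = 20/20 · 19/20 · ··· · 16/20 ≈ 0.581.
P(at least two equal) = 1 − 0.581 = 0.419.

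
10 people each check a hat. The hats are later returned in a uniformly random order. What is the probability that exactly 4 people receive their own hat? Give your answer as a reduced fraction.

Choose which 4 of the 10 are fixed: C(10,4) = 210 ways.
The remaining 6 must have no fixed point: D(6) = 265.
P = 210·265/3628800 = 53/3456.

53/3456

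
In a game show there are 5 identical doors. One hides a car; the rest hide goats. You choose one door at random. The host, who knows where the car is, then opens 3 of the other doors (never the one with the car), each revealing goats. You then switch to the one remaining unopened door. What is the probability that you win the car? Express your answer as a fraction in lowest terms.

Your original door holds the car with probability 1/5, so the other 4 collectively hold it with probability 4/5.
The host can always find 3 empty doors to open, so the reveals don't change that 4/5; it is now spread over the 1 remaining unopened door.
P(win by switching) = (4/5) · (1/1) = 4/5.

4/5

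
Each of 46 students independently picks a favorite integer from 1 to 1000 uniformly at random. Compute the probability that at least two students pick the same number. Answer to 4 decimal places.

0.6504

It's easier to compute the probability that all 46 are distinct.
P(all distinct) = 1000/1000 · 999/1000 · ··· · 955/1000 ≈ 0.3496.
So the probability of at least one match is 1 − 0.3496 = 0.6504.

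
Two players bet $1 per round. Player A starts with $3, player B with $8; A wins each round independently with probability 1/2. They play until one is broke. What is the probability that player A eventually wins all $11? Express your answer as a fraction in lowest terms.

With a fair step, P(i) = ½P(i−1) + ½P(i+1) with P(0)=0, P(11)=1 has the linear solution P(i) = i/11.
P(3) = 3/11.

3/11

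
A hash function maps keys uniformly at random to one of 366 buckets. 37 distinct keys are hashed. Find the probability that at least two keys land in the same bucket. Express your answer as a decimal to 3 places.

0.848

It's easier to compute the probability that all 37 are distinct.
P(all distinct) = 366/366 · 365/366 · ··· · 330/366 ≈ 0.152.
So the probability of at least one match is 1 − 0.152 = 0.848.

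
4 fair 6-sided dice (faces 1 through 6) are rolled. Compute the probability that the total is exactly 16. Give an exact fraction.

125/1296

There are 6^4 = 1296 equally likely outcomes.
The number of ordered 4-tuples from {1,…,6} summing to 16 is 125.
P(sum = 16) = 125/1296.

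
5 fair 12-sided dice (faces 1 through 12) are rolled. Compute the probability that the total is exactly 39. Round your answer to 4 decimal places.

0.0365

There are 12^5 = 248832 equally likely outcomes.
The number of ordered 5-tuples from {1,…,12} summing to 39 is 9075.
P(sum = 39) = 9075/248832 = 3025/82944 ≈ 0.0365.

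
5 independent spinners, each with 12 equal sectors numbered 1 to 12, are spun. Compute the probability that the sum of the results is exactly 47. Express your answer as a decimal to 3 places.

There are 12^5 = 248832 equally likely outcomes.
The number of ordered 5-tuples from {1,…,12} summing to 47 is 2355.
P(sum = 47) = 2355/248832 = 785/82944 ≈ 0.009.

0.009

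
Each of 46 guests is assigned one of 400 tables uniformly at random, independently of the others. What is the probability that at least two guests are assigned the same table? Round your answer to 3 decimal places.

0.932

It's easier to compute the probability that all 46 are distinct.
P(all distinct) = 400/400 · 399/400 · ··· · 355/400 ≈ 0.068.
So the probability of at least one match is 1 − 0.068 = 0.932.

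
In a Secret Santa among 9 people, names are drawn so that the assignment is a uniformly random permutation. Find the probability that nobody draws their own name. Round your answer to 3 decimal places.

0.368

This is the derangement probability: permutations of 9 with no fixed point.
D(9) = 9! · (1 − 1/1! + 1/2! − ··· + (−1)^9/9!) = 133496.
P = 133496/362880 = 16687/45360 ≈ 0.368.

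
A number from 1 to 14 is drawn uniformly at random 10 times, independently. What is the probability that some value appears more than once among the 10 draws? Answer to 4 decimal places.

P(all 10 different) = 14/14 · 13/14 · ··· · 5/14 ≈ 0.0126.
P(at least two equal) = 1 − 0.0126 = 0.9874.

0.9874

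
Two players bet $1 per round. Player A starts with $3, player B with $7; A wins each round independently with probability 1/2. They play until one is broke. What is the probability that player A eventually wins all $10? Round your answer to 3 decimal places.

0.300

With a fair step, P(i) = ½P(i−1) + ½P(i+1) with P(0)=0, P(10)=1 has the linear solution P(i) = i/10.
P(3) = 3/10 ≈ 0.300.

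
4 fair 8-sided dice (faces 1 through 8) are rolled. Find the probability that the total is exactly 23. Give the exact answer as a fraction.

51/1024

There are 8^4 = 4096 equally likely outcomes.
The number of ordered 4-tuples from {1,…,8} summing to 23 is 204.
P(sum = 23) = 204/4096 = 51/1024.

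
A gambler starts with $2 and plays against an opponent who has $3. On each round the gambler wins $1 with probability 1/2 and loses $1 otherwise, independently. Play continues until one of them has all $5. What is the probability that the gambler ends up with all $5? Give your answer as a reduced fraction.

2/5

With a fair step, P(i) = ½P(i−1) + ½P(i+1) with P(0)=0, P(5)=1 has the linear solution P(i) = i/5.
P(2) = 2/5.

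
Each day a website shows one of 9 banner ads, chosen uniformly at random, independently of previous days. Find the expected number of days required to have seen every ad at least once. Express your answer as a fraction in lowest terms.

After i distinct types are collected, each trial gives a new one with probability (9−i)/9, so the expected wait for the next new type is 9/(9−i).
E = 9/9 + 9/8 + 9/7 + 9/6 + 9/5 + 9/4 + 9/3 + 9/2 + 9/1 = 7129/280.

7129/280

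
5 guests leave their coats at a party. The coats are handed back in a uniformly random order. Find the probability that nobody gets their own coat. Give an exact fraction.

11/30

This is the derangement probability: permutations of 5 with no fixed point.
D(5) = 5! · (1 − 1/1! + 1/2! − ··· + (−1)^5/5!) = 44.
P = 44/120 = 11/30.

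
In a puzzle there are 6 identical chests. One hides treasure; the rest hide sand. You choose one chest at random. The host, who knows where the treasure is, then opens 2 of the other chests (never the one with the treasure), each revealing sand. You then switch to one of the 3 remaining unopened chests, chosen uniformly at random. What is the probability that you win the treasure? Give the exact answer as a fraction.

5/18

Your original chest holds the treasure with probability 1/6, so the other 5 collectively hold it with probability 5/6.
The host can always find 2 empty chests to open, so the reveals don't change that 5/6; it is now spread over the 3 remaining unopened chests.
P(win by switching) = (5/6) · (1/3) = 5/18.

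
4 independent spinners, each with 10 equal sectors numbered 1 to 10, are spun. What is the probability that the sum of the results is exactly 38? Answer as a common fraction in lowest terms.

1/1000

There are 10^4 = 10000 equally likely outcomes.
The number of ordered 4-tuples from {1,…,10} summing to 38 is 10.
P(sum = 38) = 10/10000 = 1/1000.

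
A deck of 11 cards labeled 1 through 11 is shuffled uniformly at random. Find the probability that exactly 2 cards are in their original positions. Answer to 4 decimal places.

0.1839

Choose which 2 of the 11 are fixed: C(11,2) = 55 ways.
The remaining 9 must have no fixed point: D(9) = 133496.
P = 55·133496/39916800 = 16687/90720 ≈ 0.1839.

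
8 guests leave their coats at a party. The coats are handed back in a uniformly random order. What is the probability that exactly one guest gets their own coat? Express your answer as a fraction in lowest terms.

103/280

Choose which one is fixed: C(8,1) = 8 ways.
The remaining 7 must have no fixed point: D(7) = 1854.
P = 8·1854/40320 = 103/280.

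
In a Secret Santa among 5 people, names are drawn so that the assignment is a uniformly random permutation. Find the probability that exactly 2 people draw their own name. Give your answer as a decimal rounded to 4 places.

Choose which 2 of the 5 are fixed: C(5,2) = 10 ways.
The remaining 3 must have no fixed point: D(3) = 2.
P = 10·2/120 = 1/6 ≈ 0.1667.

0.1667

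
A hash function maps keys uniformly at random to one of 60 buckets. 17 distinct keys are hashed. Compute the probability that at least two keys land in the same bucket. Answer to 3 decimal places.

0.919

It's easier to compute the probability that all 17 are distinct.
P(all distinct) = 60/60 · 59/60 · ··· · 44/60 ≈ 0.081.
So the probability of at least one match is 1 − 0.081 = 0.919.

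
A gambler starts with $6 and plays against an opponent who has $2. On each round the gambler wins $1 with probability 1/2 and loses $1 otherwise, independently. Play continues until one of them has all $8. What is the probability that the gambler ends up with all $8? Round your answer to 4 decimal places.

0.7500

With a fair step, P(i) = ½P(i−1) + ½P(i+1) with P(0)=0, P(8)=1 has the linear solution P(i) = i/8.
P(6) = 6/8 = 3/4 ≈ 0.7500.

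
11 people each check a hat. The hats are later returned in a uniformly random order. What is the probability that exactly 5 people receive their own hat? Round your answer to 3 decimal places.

0.003

Choose which 5 of the 11 are fixed: C(11,5) = 462 ways.
The remaining 6 must have no fixed point: D(6) = 265.
P = 462·265/39916800 = 53/17280 ≈ 0.003.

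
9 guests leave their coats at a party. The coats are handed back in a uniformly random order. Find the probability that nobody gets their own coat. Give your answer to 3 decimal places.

0.368

This is the derangement probability: permutations of 9 with no fixed point.
D(9) = 9! · (1 − 1/1! + 1/2! − ··· + (−1)^9/9!) = 133496.
P = 133496/362880 = 16687/45360 ≈ 0.368.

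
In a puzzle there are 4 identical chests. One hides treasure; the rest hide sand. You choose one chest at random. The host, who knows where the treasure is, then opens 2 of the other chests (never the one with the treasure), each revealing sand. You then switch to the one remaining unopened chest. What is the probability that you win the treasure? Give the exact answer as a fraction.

3/4

Your original chest holds the treasure with probability 1/4, so the other 3 collectively hold it with probability 3/4.
The host can always find 2 empty chests to open, so the reveals don't change that 3/4; it is now spread over the 1 remaining unopened chest.
P(win by switching) = (3/4) · (1/1) = 3/4.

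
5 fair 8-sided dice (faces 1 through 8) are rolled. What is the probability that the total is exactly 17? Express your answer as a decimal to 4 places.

There are 8^5 = 32768 equally likely outcomes.
The number of ordered 5-tuples from {1,…,8} summing to 17 is 1470.
P(sum = 17) = 1470/32768 = 735/16384 ≈ 0.0449.

0.0449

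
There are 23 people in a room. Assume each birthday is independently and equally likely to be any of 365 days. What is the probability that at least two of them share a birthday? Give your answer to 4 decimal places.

It's easier to compute the probability that all 23 are distinct.
P(all distinct) = 365/365 · 364/365 · ··· · 343/365 ≈ 0.4927.
So the probability of at least one match is 1 − 0.4927 = 0.5073.

0.5073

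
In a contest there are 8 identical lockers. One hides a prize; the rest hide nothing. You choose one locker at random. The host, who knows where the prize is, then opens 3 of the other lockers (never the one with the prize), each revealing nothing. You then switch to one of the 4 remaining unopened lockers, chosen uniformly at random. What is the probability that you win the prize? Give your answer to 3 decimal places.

0.219

Your original locker holds the prize with probability 1/8, so the other 7 collectively hold it with probability 7/8.
The host can always find 3 empty lockers to open, so the reveals don't change that 7/8; it is now spread over the 4 remaining unopened lockers.
P(win by switching) = (7/8) · (1/4) = 7/32 ≈ 0.219.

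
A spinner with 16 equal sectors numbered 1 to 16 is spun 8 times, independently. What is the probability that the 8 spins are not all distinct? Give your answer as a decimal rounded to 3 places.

0.879

P(all 8 different) = 16/16 · 15/16 · ··· · 9/16 ≈ 0.121.
P(at least two equal) = 1 − 0.121 = 0.879.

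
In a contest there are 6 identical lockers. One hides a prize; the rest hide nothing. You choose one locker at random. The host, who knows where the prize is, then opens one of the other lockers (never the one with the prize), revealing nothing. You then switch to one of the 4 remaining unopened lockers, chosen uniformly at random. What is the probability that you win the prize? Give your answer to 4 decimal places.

0.2083

Your original locker holds the prize with probability 1/6, so the other 5 collectively hold it with probability 5/6.
The host can always find an empty locker to open, so this doesn't change that 5/6; it is now spread over the 4 remaining unopened lockers.
P(win by switching) = (5/6) · (1/4) = 5/24 ≈ 0.2083.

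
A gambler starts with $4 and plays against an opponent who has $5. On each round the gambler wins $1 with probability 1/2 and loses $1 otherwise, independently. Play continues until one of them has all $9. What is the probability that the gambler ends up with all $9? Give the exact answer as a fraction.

4/9

With a fair step, P(i) = ½P(i−1) + ½P(i+1) with P(0)=0, P(9)=1 has the linear solution P(i) = i/9.
P(4) = 4/9.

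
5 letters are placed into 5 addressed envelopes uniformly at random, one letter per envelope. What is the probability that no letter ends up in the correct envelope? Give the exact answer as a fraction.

11/30

This is the derangement probability: permutations of 5 with no fixed point.
D(5) = 5! · (1 − 1/1! + 1/2! − ··· + (−1)^5/5!) = 44.
P = 44/120 = 11/30.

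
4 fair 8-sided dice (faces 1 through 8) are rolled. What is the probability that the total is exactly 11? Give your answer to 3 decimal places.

There are 8^4 = 4096 equally likely outcomes.
The number of ordered 4-tuples from {1,…,8} summing to 11 is 120.
P(sum = 11) = 120/4096 = 15/512 ≈ 0.029.

0.029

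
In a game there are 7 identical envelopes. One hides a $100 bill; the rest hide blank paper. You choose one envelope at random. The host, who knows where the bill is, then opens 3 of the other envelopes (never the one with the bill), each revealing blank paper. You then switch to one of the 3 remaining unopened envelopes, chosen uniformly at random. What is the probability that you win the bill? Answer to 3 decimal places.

Your original envelope holds the bill with probability 1/7, so the other 6 collectively hold it with probability 6/7.
The host can always find 3 empty envelopes to open, so the reveals don't change that 6/7; it is now spread over the 3 remaining unopened envelopes.
P(win by switching) = (6/7) · (1/3) = 2/7 ≈ 0.286.

0.286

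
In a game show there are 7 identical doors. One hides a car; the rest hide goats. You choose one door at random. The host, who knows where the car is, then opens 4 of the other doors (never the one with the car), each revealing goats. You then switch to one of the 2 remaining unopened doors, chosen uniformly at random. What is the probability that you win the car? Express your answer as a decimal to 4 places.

Your original door holds the car with probability 1/7, so the other 6 collectively hold it with probability 6/7.
The host can always find 4 empty doors to open, so the reveals don't change that 6/7; it is now spread over the 2 remaining unopened doors.
P(win by switching) = (6/7) · (1/2) = 3/7 ≈ 0.4286.

0.4286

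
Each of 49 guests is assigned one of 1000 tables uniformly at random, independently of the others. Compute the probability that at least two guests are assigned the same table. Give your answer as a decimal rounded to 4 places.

0.6974

It's easier to compute the probability that all 49 are distinct.
P(all distinct) = 1000/1000 · 999/1000 · ··· · 952/1000 ≈ 0.3026.
So the probability of at least one match is 1 − 0.3026 = 0.6974.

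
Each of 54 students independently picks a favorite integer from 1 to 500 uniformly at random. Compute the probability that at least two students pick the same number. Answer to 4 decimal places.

0.9487

It's easier to compute the probability that all 54 are distinct.
P(all distinct) = 500/500 · 499/500 · ··· · 447/500 ≈ 0.0513.
So the probability of at least one match is 1 − 0.0513 = 0.9487.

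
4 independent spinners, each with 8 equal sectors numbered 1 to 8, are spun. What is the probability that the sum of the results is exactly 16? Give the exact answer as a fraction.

There are 8^4 = 4096 equally likely outcomes.
The number of ordered 4-tuples from {1,…,8} summing to 16 is 315.
P(sum = 16) = 315/4096.

315/4096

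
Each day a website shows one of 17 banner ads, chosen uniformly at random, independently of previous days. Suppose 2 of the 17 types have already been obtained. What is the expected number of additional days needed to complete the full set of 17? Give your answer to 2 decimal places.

Starting from 2 distinct types, each trial gives a new one with probability (17−i)/17 when i types are held, so the wait for the next new type is 17/(17−i).
E = 17/15 + 17/14 + 17/13 + 17/12 + 17/11 + 17/10 + 17/9 + 17/8 + 17/7 + 17/6 + 17/5 + 17/4 + 17/3 + 17/2 + 17/1 = 20327869/360360 ≈ 56.41.

56.41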